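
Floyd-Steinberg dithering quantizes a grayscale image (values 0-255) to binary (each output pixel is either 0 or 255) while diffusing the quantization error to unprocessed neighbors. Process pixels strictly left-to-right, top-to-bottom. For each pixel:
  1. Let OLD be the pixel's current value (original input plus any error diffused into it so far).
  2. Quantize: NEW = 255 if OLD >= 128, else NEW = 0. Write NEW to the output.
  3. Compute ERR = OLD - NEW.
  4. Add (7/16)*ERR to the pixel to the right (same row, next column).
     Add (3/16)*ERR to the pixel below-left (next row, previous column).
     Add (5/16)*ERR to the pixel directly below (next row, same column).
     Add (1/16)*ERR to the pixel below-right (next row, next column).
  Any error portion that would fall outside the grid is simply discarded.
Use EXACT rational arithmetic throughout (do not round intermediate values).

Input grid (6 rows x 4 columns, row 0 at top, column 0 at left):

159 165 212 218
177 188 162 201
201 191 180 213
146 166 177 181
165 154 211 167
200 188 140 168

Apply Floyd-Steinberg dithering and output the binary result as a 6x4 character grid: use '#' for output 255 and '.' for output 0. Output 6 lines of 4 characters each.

(0,0): OLD=159 → NEW=255, ERR=-96
(0,1): OLD=123 → NEW=0, ERR=123
(0,2): OLD=4253/16 → NEW=255, ERR=173/16
(0,3): OLD=57019/256 → NEW=255, ERR=-8261/256
(1,0): OLD=2721/16 → NEW=255, ERR=-1359/16
(1,1): OLD=23719/128 → NEW=255, ERR=-8921/128
(1,2): OLD=559203/4096 → NEW=255, ERR=-485277/4096
(1,3): OLD=9159205/65536 → NEW=255, ERR=-7552475/65536
(2,0): OLD=330525/2048 → NEW=255, ERR=-191715/2048
(2,1): OLD=6602271/65536 → NEW=0, ERR=6602271/65536
(2,2): OLD=21114055/131072 → NEW=255, ERR=-12309305/131072
(2,3): OLD=269474627/2097152 → NEW=255, ERR=-265299133/2097152
(3,0): OLD=142224509/1048576 → NEW=255, ERR=-125162371/1048576
(3,1): OLD=2043481539/16777216 → NEW=0, ERR=2043481539/16777216
(3,2): OLD=49262493469/268435456 → NEW=255, ERR=-19188547811/268435456
(3,3): OLD=448068344139/4294967296 → NEW=0, ERR=448068344139/4294967296
(4,0): OLD=40409305177/268435456 → NEW=255, ERR=-28041736103/268435456
(4,1): OLD=269502061787/2147483648 → NEW=0, ERR=269502061787/2147483648
(4,2): OLD=18605090937835/68719476736 → NEW=255, ERR=1081624370155/68719476736
(4,3): OLD=222123011721181/1099511627776 → NEW=255, ERR=-58252453361699/1099511627776
(5,0): OLD=6558784414841/34359738368 → NEW=255, ERR=-2202948868999/34359738368
(5,1): OLD=215053420409919/1099511627776 → NEW=255, ERR=-65322044672961/1099511627776
(5,2): OLD=32115771541715/274877906944 → NEW=0, ERR=32115771541715/274877906944
(5,3): OLD=3580772581743893/17592186044416 → NEW=255, ERR=-905234859582187/17592186044416
Row 0: #.##
Row 1: ####
Row 2: #.##
Row 3: #.#.
Row 4: #.##
Row 5: ##.#

Answer: #.##
####
#.##
#.#.
#.##
##.#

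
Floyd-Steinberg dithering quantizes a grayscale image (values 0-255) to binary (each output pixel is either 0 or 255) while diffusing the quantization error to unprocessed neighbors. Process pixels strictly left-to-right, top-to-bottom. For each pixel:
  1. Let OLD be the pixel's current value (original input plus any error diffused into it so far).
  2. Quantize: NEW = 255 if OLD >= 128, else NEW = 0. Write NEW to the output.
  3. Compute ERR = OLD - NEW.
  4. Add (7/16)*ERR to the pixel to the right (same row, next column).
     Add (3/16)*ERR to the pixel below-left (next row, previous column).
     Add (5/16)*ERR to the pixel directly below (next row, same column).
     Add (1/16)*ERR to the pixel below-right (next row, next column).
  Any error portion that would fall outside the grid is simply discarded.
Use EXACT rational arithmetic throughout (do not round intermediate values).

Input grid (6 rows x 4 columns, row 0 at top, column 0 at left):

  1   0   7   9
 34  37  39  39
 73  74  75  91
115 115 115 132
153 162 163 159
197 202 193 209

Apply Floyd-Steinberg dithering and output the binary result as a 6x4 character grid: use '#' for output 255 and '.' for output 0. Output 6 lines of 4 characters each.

Answer: ....
....
.#.#
.#.#
#.#.
####

Derivation:
(0,0): OLD=1 → NEW=0, ERR=1
(0,1): OLD=7/16 → NEW=0, ERR=7/16
(0,2): OLD=1841/256 → NEW=0, ERR=1841/256
(0,3): OLD=49751/4096 → NEW=0, ERR=49751/4096
(1,0): OLD=8805/256 → NEW=0, ERR=8805/256
(1,1): OLD=109763/2048 → NEW=0, ERR=109763/2048
(1,2): OLD=4390911/65536 → NEW=0, ERR=4390911/65536
(1,3): OLD=76082217/1048576 → NEW=0, ERR=76082217/1048576
(2,0): OLD=3073553/32768 → NEW=0, ERR=3073553/32768
(2,1): OLD=153613259/1048576 → NEW=255, ERR=-113773621/1048576
(2,2): OLD=137199255/2097152 → NEW=0, ERR=137199255/2097152
(2,3): OLD=4915179419/33554432 → NEW=255, ERR=-3641200741/33554432
(3,0): OLD=2079827457/16777216 → NEW=0, ERR=2079827457/16777216
(3,1): OLD=41193421215/268435456 → NEW=255, ERR=-27257620065/268435456
(3,2): OLD=274410557025/4294967296 → NEW=0, ERR=274410557025/4294967296
(3,3): OLD=8942460428327/68719476736 → NEW=255, ERR=-8581006139353/68719476736
(4,0): OLD=741743332653/4294967296 → NEW=255, ERR=-353473327827/4294967296
(4,1): OLD=3916649915655/34359738368 → NEW=0, ERR=3916649915655/34359738368
(4,2): OLD=223285369553959/1099511627776 → NEW=255, ERR=-57090095528921/1099511627776
(4,3): OLD=1781295523809857/17592186044416 → NEW=0, ERR=1781295523809857/17592186044416
(5,0): OLD=105912911969821/549755813888 → NEW=255, ERR=-34274820571619/549755813888
(5,1): OLD=3438678620963691/17592186044416 → NEW=255, ERR=-1047328820362389/17592186044416
(5,2): OLD=1555480389017223/8796093022208 → NEW=255, ERR=-687523331645817/8796093022208
(5,3): OLD=57195979580072215/281474976710656 → NEW=255, ERR=-14580139481145065/281474976710656
Row 0: ....
Row 1: ....
Row 2: .#.#
Row 3: .#.#
Row 4: #.#.
Row 5: ####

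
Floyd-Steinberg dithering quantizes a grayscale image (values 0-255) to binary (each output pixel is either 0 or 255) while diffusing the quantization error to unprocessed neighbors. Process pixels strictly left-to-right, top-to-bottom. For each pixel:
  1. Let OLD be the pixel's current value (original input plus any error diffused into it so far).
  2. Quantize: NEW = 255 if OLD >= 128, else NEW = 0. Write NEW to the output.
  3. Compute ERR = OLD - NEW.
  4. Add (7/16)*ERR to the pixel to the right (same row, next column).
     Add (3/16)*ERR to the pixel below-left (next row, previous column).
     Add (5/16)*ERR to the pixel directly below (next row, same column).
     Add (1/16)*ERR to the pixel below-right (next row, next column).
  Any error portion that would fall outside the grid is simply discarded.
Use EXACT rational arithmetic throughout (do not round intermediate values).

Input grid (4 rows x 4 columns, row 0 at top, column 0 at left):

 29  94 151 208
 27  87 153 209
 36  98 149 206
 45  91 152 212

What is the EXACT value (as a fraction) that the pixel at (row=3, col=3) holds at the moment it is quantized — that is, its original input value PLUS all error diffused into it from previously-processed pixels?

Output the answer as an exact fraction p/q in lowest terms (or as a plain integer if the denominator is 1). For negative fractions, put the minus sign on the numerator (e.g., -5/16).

(0,0): OLD=29 → NEW=0, ERR=29
(0,1): OLD=1707/16 → NEW=0, ERR=1707/16
(0,2): OLD=50605/256 → NEW=255, ERR=-14675/256
(0,3): OLD=749243/4096 → NEW=255, ERR=-295237/4096
(1,0): OLD=14353/256 → NEW=0, ERR=14353/256
(1,1): OLD=278391/2048 → NEW=255, ERR=-243849/2048
(1,2): OLD=4990403/65536 → NEW=0, ERR=4990403/65536
(1,3): OLD=226709445/1048576 → NEW=255, ERR=-40677435/1048576
(2,0): OLD=1022221/32768 → NEW=0, ERR=1022221/32768
(2,1): OLD=96701279/1048576 → NEW=0, ERR=96701279/1048576
(2,2): OLD=416132923/2097152 → NEW=255, ERR=-118640837/2097152
(2,3): OLD=5834645679/33554432 → NEW=255, ERR=-2721734481/33554432
(3,0): OLD=1208633917/16777216 → NEW=0, ERR=1208633917/16777216
(3,1): OLD=38300163299/268435456 → NEW=255, ERR=-30150877981/268435456
(3,2): OLD=325282647325/4294967296 → NEW=0, ERR=325282647325/4294967296
(3,3): OLD=14860621097291/68719476736 → NEW=255, ERR=-2662845470389/68719476736
Target (3,3): original=212, with diffused error = 14860621097291/68719476736

Answer: 14860621097291/68719476736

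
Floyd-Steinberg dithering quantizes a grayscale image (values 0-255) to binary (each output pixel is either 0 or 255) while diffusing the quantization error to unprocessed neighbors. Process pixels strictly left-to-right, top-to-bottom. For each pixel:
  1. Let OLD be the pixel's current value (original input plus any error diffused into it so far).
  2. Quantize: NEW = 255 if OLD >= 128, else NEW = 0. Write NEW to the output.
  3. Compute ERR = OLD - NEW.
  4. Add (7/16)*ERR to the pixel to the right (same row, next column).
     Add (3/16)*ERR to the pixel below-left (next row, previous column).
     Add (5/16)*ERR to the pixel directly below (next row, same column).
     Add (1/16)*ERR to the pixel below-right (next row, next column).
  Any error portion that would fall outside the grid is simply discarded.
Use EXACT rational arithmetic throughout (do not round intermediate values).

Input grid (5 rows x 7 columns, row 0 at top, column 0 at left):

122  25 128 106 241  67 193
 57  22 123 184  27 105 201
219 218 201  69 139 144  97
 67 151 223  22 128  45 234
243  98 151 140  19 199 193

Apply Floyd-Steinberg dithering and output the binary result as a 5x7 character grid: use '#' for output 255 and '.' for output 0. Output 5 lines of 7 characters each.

(0,0): OLD=122 → NEW=0, ERR=122
(0,1): OLD=627/8 → NEW=0, ERR=627/8
(0,2): OLD=20773/128 → NEW=255, ERR=-11867/128
(0,3): OLD=134019/2048 → NEW=0, ERR=134019/2048
(0,4): OLD=8835221/32768 → NEW=255, ERR=479381/32768
(0,5): OLD=38482963/524288 → NEW=0, ERR=38482963/524288
(0,6): OLD=1888382085/8388608 → NEW=255, ERR=-250712955/8388608
(1,0): OLD=14057/128 → NEW=0, ERR=14057/128
(1,1): OLD=86815/1024 → NEW=0, ERR=86815/1024
(1,2): OLD=4859083/32768 → NEW=255, ERR=-3496757/32768
(1,3): OLD=20278351/131072 → NEW=255, ERR=-13145009/131072
(1,4): OLD=46540397/8388608 → NEW=0, ERR=46540397/8388608
(1,5): OLD=8433931965/67108864 → NEW=0, ERR=8433931965/67108864
(1,6): OLD=269756931443/1073741824 → NEW=255, ERR=-4047233677/1073741824
(2,0): OLD=4410821/16384 → NEW=255, ERR=232901/16384
(2,1): OLD=124554119/524288 → NEW=255, ERR=-9139321/524288
(2,2): OLD=1229103573/8388608 → NEW=255, ERR=-909991467/8388608
(2,3): OLD=-1035434259/67108864 → NEW=0, ERR=-1035434259/67108864
(2,4): OLD=81217620445/536870912 → NEW=255, ERR=-55684462115/536870912
(2,5): OLD=2362848719871/17179869184 → NEW=255, ERR=-2018017922049/17179869184
(2,6): OLD=14372339408105/274877906944 → NEW=0, ERR=14372339408105/274877906944
(3,0): OLD=571882933/8388608 → NEW=0, ERR=571882933/8388608
(3,1): OLD=10464091345/67108864 → NEW=255, ERR=-6648668975/67108864
(3,2): OLD=76113974691/536870912 → NEW=255, ERR=-60788107869/536870912
(3,3): OLD=-125812101163/2147483648 → NEW=0, ERR=-125812101163/2147483648
(3,4): OLD=12910255548853/274877906944 → NEW=0, ERR=12910255548853/274877906944
(3,5): OLD=70724510849583/2199023255552 → NEW=0, ERR=70724510849583/2199023255552
(3,6): OLD=9044801927035697/35184372088832 → NEW=255, ERR=72787044383537/35184372088832
(4,0): OLD=263848573627/1073741824 → NEW=255, ERR=-9955591493/1073741824
(4,1): OLD=790516889791/17179869184 → NEW=0, ERR=790516889791/17179869184
(4,2): OLD=32592535232529/274877906944 → NEW=0, ERR=32592535232529/274877906944
(4,3): OLD=385480884427787/2199023255552 → NEW=255, ERR=-175270045737973/2199023255552
(4,4): OLD=20682456216977/17592186044416 → NEW=0, ERR=20682456216977/17592186044416
(4,5): OLD=119845429829249201/562949953421312 → NEW=255, ERR=-23706808293185359/562949953421312
(4,6): OLD=1596370236440890151/9007199254740992 → NEW=255, ERR=-700465573518062809/9007199254740992
Row 0: ..#.#.#
Row 1: ..##..#
Row 2: ###.##.
Row 3: .##...#
Row 4: #..#.##

Answer: ..#.#.#
..##..#
###.##.
.##...#
#..#.##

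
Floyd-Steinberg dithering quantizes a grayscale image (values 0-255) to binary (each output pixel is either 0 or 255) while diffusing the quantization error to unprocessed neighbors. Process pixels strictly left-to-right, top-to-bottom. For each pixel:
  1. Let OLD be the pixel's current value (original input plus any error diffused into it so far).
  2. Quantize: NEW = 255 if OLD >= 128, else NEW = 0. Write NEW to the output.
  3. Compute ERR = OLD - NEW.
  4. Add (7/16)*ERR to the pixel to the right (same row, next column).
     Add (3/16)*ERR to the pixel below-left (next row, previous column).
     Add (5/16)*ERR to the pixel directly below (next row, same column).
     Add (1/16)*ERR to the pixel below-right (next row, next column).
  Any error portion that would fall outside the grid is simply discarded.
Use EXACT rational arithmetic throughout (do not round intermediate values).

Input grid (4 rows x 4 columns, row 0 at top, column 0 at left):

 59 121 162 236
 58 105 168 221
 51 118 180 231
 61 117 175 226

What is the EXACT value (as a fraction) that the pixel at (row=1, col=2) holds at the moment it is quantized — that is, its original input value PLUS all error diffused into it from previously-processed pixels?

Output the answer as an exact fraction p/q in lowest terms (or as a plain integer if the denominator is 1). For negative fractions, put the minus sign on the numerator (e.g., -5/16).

Answer: 16766053/65536

Derivation:
(0,0): OLD=59 → NEW=0, ERR=59
(0,1): OLD=2349/16 → NEW=255, ERR=-1731/16
(0,2): OLD=29355/256 → NEW=0, ERR=29355/256
(0,3): OLD=1172141/4096 → NEW=255, ERR=127661/4096
(1,0): OLD=14375/256 → NEW=0, ERR=14375/256
(1,1): OLD=247697/2048 → NEW=0, ERR=247697/2048
(1,2): OLD=16766053/65536 → NEW=255, ERR=54373/65536
Target (1,2): original=168, with diffused error = 16766053/65536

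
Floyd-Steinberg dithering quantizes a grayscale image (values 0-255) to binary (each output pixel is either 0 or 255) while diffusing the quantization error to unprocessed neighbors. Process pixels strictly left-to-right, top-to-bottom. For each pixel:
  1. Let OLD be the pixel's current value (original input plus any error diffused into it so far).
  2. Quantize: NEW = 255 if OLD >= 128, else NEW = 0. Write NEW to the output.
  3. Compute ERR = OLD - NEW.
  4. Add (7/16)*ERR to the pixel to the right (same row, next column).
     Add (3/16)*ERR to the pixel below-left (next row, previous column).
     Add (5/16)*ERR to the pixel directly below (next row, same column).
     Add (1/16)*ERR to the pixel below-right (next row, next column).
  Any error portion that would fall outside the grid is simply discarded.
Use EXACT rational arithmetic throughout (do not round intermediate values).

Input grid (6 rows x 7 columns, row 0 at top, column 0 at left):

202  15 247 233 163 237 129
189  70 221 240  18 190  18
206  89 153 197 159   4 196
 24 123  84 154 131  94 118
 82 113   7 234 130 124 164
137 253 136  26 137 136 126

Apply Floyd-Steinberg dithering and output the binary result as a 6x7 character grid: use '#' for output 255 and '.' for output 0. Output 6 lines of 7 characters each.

Answer: #.####.
#.##.#.
#.#.#.#
..#.#..
.#.#.##
##..#..

Derivation:
(0,0): OLD=202 → NEW=255, ERR=-53
(0,1): OLD=-131/16 → NEW=0, ERR=-131/16
(0,2): OLD=62315/256 → NEW=255, ERR=-2965/256
(0,3): OLD=933613/4096 → NEW=255, ERR=-110867/4096
(0,4): OLD=9906299/65536 → NEW=255, ERR=-6805381/65536
(0,5): OLD=200874845/1048576 → NEW=255, ERR=-66512035/1048576
(0,6): OLD=1698676619/16777216 → NEW=0, ERR=1698676619/16777216
(1,0): OLD=43751/256 → NEW=255, ERR=-21529/256
(1,1): OLD=51537/2048 → NEW=0, ERR=51537/2048
(1,2): OLD=14601637/65536 → NEW=255, ERR=-2110043/65536
(1,3): OLD=51710849/262144 → NEW=255, ERR=-15135871/262144
(1,4): OLD=-894163037/16777216 → NEW=0, ERR=-894163037/16777216
(1,5): OLD=21388242451/134217728 → NEW=255, ERR=-12837278189/134217728
(1,6): OLD=8227282621/2147483648 → NEW=0, ERR=8227282621/2147483648
(2,0): OLD=6043659/32768 → NEW=255, ERR=-2312181/32768
(2,1): OLD=57357097/1048576 → NEW=0, ERR=57357097/1048576
(2,2): OLD=2644366779/16777216 → NEW=255, ERR=-1633823301/16777216
(2,3): OLD=16689441443/134217728 → NEW=0, ERR=16689441443/134217728
(2,4): OLD=188124034067/1073741824 → NEW=255, ERR=-85680131053/1073741824
(2,5): OLD=-2178836157263/34359738368 → NEW=0, ERR=-2178836157263/34359738368
(2,6): OLD=89872125814503/549755813888 → NEW=255, ERR=-50315606726937/549755813888
(3,0): OLD=204775515/16777216 → NEW=0, ERR=204775515/16777216
(3,1): OLD=16477125439/134217728 → NEW=0, ERR=16477125439/134217728
(3,2): OLD=143892802605/1073741824 → NEW=255, ERR=-129911362515/1073741824
(3,3): OLD=510573222507/4294967296 → NEW=0, ERR=510573222507/4294967296
(3,4): OLD=84637279648859/549755813888 → NEW=255, ERR=-55550452892581/549755813888
(3,5): OLD=34428816989249/4398046511104 → NEW=0, ERR=34428816989249/4398046511104
(3,6): OLD=6252998234681951/70368744177664 → NEW=0, ERR=6252998234681951/70368744177664
(4,0): OLD=233716056053/2147483648 → NEW=0, ERR=233716056053/2147483648
(4,1): OLD=6083575953905/34359738368 → NEW=255, ERR=-2678157329935/34359738368
(4,2): OLD=-19212727162177/549755813888 → NEW=0, ERR=-19212727162177/549755813888
(4,3): OLD=1008698781590245/4398046511104 → NEW=255, ERR=-112803078741275/4398046511104
(4,4): OLD=3381205253509535/35184372088832 → NEW=0, ERR=3381205253509535/35184372088832
(4,5): OLD=201351304090554271/1125899906842624 → NEW=255, ERR=-85753172154314849/1125899906842624
(4,6): OLD=2863142786398645257/18014398509481984 → NEW=255, ERR=-1730528833519260663/18014398509481984
(5,0): OLD=85979358997091/549755813888 → NEW=255, ERR=-54208373544349/549755813888
(5,1): OLD=816946731138209/4398046511104 → NEW=255, ERR=-304555129193311/4398046511104
(5,2): OLD=2994270421433271/35184372088832 → NEW=0, ERR=2994270421433271/35184372088832
(5,3): OLD=19999234905742643/281474976710656 → NEW=0, ERR=19999234905742643/281474976710656
(5,4): OLD=3282806909100640465/18014398509481984 → NEW=255, ERR=-1310864710817265455/18014398509481984
(5,5): OLD=9851307498902925505/144115188075855872 → NEW=0, ERR=9851307498902925505/144115188075855872
(5,6): OLD=279297812276723189295/2305843009213693952 → NEW=0, ERR=279297812276723189295/2305843009213693952
Row 0: #.####.
Row 1: #.##.#.
Row 2: #.#.#.#
Row 3: ..#.#..
Row 4: .#.#.##
Row 5: ##..#..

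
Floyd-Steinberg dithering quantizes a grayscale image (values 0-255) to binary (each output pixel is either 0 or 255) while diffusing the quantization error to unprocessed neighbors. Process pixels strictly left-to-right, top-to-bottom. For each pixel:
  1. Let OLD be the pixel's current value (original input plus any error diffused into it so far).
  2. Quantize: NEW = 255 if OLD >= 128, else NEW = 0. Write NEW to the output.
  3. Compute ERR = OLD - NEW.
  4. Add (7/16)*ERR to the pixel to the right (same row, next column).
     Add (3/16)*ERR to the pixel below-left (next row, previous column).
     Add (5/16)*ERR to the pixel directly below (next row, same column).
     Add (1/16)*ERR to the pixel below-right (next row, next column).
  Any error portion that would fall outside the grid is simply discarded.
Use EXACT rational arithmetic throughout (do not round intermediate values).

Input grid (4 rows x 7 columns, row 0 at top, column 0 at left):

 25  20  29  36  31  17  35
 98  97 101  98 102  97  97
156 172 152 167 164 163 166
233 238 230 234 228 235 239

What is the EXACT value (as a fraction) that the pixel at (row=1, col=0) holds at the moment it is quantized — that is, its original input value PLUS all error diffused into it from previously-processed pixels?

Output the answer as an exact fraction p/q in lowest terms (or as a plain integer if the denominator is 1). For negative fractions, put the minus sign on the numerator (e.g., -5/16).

(0,0): OLD=25 → NEW=0, ERR=25
(0,1): OLD=495/16 → NEW=0, ERR=495/16
(0,2): OLD=10889/256 → NEW=0, ERR=10889/256
(0,3): OLD=223679/4096 → NEW=0, ERR=223679/4096
(0,4): OLD=3597369/65536 → NEW=0, ERR=3597369/65536
(0,5): OLD=43007375/1048576 → NEW=0, ERR=43007375/1048576
(0,6): OLD=888254185/16777216 → NEW=0, ERR=888254185/16777216
(1,0): OLD=28573/256 → NEW=0, ERR=28573/256
Target (1,0): original=98, with diffused error = 28573/256

Answer: 28573/256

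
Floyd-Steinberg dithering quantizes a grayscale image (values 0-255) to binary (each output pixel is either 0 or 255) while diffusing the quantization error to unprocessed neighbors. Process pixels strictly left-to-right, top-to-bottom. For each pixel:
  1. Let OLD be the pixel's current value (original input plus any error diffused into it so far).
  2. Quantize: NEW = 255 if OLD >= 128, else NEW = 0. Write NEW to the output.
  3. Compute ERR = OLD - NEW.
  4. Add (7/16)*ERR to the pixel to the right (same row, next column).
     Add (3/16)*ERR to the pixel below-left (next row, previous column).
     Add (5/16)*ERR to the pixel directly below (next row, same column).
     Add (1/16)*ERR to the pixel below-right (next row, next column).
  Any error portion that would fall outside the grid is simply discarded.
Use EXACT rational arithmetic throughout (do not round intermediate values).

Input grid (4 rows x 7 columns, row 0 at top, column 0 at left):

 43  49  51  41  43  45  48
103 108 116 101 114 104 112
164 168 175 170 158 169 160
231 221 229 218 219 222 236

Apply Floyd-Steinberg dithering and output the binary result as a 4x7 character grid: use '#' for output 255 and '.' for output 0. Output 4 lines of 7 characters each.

(0,0): OLD=43 → NEW=0, ERR=43
(0,1): OLD=1085/16 → NEW=0, ERR=1085/16
(0,2): OLD=20651/256 → NEW=0, ERR=20651/256
(0,3): OLD=312493/4096 → NEW=0, ERR=312493/4096
(0,4): OLD=5005499/65536 → NEW=0, ERR=5005499/65536
(0,5): OLD=82224413/1048576 → NEW=0, ERR=82224413/1048576
(0,6): OLD=1380877259/16777216 → NEW=0, ERR=1380877259/16777216
(1,0): OLD=33063/256 → NEW=255, ERR=-32217/256
(1,1): OLD=188305/2048 → NEW=0, ERR=188305/2048
(1,2): OLD=13105765/65536 → NEW=255, ERR=-3605915/65536
(1,3): OLD=31491841/262144 → NEW=0, ERR=31491841/262144
(1,4): OLD=3521485539/16777216 → NEW=255, ERR=-756704541/16777216
(1,5): OLD=17311174099/134217728 → NEW=255, ERR=-16914346541/134217728
(1,6): OLD=187877558013/2147483648 → NEW=0, ERR=187877558013/2147483648
(2,0): OLD=4650187/32768 → NEW=255, ERR=-3705653/32768
(2,1): OLD=135345129/1048576 → NEW=255, ERR=-132041751/1048576
(2,2): OLD=2197561595/16777216 → NEW=255, ERR=-2080628485/16777216
(2,3): OLD=18976894691/134217728 → NEW=255, ERR=-15248625949/134217728
(2,4): OLD=83837318035/1073741824 → NEW=0, ERR=83837318035/1073741824
(2,5): OLD=6094145006193/34359738368 → NEW=255, ERR=-2667588277647/34359738368
(2,6): OLD=79987944205095/549755813888 → NEW=255, ERR=-60199788336345/549755813888
(3,0): OLD=2886507163/16777216 → NEW=255, ERR=-1391682917/16777216
(3,1): OLD=15439967743/134217728 → NEW=0, ERR=15439967743/134217728
(3,2): OLD=226990584109/1073741824 → NEW=255, ERR=-46813581011/1073741824
(3,3): OLD=731480777035/4294967296 → NEW=255, ERR=-363735883445/4294967296
(3,4): OLD=101534871578267/549755813888 → NEW=255, ERR=-38652860963173/549755813888
(3,5): OLD=665540451900545/4398046511104 → NEW=255, ERR=-455961408430975/4398046511104
(3,6): OLD=10665850933919263/70368744177664 → NEW=255, ERR=-7278178831385057/70368744177664
Row 0: .......
Row 1: #.#.##.
Row 2: ####.##
Row 3: #.#####

Answer: .......
#.#.##.
####.##
#.#####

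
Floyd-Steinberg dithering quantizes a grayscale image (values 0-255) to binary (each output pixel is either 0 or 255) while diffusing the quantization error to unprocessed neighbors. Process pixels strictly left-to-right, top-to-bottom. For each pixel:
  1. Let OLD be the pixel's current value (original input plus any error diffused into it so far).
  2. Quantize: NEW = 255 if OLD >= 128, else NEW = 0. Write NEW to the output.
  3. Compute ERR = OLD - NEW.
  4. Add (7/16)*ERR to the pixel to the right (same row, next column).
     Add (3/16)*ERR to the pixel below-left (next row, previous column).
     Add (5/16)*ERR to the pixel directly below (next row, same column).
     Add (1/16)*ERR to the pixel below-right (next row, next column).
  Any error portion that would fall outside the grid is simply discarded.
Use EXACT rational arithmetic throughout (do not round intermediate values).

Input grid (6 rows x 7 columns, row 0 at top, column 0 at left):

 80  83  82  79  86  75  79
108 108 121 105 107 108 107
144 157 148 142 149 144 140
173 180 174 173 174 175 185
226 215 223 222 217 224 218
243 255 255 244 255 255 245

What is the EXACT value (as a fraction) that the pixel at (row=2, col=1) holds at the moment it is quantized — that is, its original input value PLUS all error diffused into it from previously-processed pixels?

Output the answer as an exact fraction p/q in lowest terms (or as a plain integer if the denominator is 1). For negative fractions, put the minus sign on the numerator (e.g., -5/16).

Answer: 3222823/32768

Derivation:
(0,0): OLD=80 → NEW=0, ERR=80
(0,1): OLD=118 → NEW=0, ERR=118
(0,2): OLD=1069/8 → NEW=255, ERR=-971/8
(0,3): OLD=3315/128 → NEW=0, ERR=3315/128
(0,4): OLD=199333/2048 → NEW=0, ERR=199333/2048
(0,5): OLD=3852931/32768 → NEW=0, ERR=3852931/32768
(0,6): OLD=68389269/524288 → NEW=255, ERR=-65304171/524288
(1,0): OLD=1241/8 → NEW=255, ERR=-799/8
(1,1): OLD=5339/64 → NEW=0, ERR=5339/64
(1,2): OLD=269923/2048 → NEW=255, ERR=-252317/2048
(1,3): OLD=572261/8192 → NEW=0, ERR=572261/8192
(1,4): OLD=100476197/524288 → NEW=255, ERR=-33217243/524288
(1,5): OLD=418400089/4194304 → NEW=0, ERR=418400089/4194304
(1,6): OLD=7990457399/67108864 → NEW=0, ERR=7990457399/67108864
(2,0): OLD=131513/1024 → NEW=255, ERR=-129607/1024
(2,1): OLD=3222823/32768 → NEW=0, ERR=3222823/32768
Target (2,1): original=157, with diffused error = 3222823/32768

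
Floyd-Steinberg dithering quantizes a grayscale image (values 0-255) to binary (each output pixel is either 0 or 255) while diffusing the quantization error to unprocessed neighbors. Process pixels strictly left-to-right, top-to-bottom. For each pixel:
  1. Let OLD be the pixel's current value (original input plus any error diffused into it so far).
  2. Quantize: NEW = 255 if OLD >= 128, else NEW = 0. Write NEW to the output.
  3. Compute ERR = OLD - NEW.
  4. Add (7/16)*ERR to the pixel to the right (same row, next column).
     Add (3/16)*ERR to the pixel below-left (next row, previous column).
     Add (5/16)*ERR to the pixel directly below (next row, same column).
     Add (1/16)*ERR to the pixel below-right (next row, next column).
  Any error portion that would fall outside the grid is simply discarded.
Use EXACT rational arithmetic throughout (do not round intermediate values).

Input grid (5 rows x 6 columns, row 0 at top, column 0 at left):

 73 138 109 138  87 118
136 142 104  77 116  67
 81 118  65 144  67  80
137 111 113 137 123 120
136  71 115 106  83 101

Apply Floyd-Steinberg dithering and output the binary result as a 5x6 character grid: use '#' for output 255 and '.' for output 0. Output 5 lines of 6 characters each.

(0,0): OLD=73 → NEW=0, ERR=73
(0,1): OLD=2719/16 → NEW=255, ERR=-1361/16
(0,2): OLD=18377/256 → NEW=0, ERR=18377/256
(0,3): OLD=693887/4096 → NEW=255, ERR=-350593/4096
(0,4): OLD=3247481/65536 → NEW=0, ERR=3247481/65536
(0,5): OLD=146464335/1048576 → NEW=255, ERR=-120922545/1048576
(1,0): OLD=36573/256 → NEW=255, ERR=-28707/256
(1,1): OLD=172811/2048 → NEW=0, ERR=172811/2048
(1,2): OLD=9305063/65536 → NEW=255, ERR=-7406617/65536
(1,3): OLD=3823387/262144 → NEW=0, ERR=3823387/262144
(1,4): OLD=1860490929/16777216 → NEW=0, ERR=1860490929/16777216
(1,5): OLD=22166163591/268435456 → NEW=0, ERR=22166163591/268435456
(2,0): OLD=2024361/32768 → NEW=0, ERR=2024361/32768
(2,1): OLD=150153939/1048576 → NEW=255, ERR=-117232941/1048576
(2,2): OLD=-188281031/16777216 → NEW=0, ERR=-188281031/16777216
(2,3): OLD=21122800561/134217728 → NEW=255, ERR=-13102720079/134217728
(2,4): OLD=323577641107/4294967296 → NEW=0, ERR=323577641107/4294967296
(2,5): OLD=10012180391733/68719476736 → NEW=255, ERR=-7511286175947/68719476736
(3,0): OLD=2270677529/16777216 → NEW=255, ERR=-2007512551/16777216
(3,1): OLD=3418371109/134217728 → NEW=0, ERR=3418371109/134217728
(3,2): OLD=102374516031/1073741824 → NEW=0, ERR=102374516031/1073741824
(3,3): OLD=11107152528445/68719476736 → NEW=255, ERR=-6416314039235/68719476736
(3,4): OLD=43484746011037/549755813888 → NEW=0, ERR=43484746011037/549755813888
(3,5): OLD=1100890875766035/8796093022208 → NEW=0, ERR=1100890875766035/8796093022208
(4,0): OLD=222012387415/2147483648 → NEW=0, ERR=222012387415/2147483648
(4,1): OLD=4624383314411/34359738368 → NEW=255, ERR=-4137349969429/34359738368
(4,2): OLD=83782046642257/1099511627776 → NEW=0, ERR=83782046642257/1099511627776
(4,3): OLD=2303680904547061/17592186044416 → NEW=255, ERR=-2182326536779019/17592186044416
(4,4): OLD=20006465531849285/281474976710656 → NEW=0, ERR=20006465531849285/281474976710656
(4,5): OLD=793315551167581635/4503599627370496 → NEW=255, ERR=-355102353811894845/4503599627370496
Row 0: .#.#.#
Row 1: #.#...
Row 2: .#.#.#
Row 3: #..#..
Row 4: .#.#.#

Answer: .#.#.#
#.#...
.#.#.#
#..#..
.#.#.#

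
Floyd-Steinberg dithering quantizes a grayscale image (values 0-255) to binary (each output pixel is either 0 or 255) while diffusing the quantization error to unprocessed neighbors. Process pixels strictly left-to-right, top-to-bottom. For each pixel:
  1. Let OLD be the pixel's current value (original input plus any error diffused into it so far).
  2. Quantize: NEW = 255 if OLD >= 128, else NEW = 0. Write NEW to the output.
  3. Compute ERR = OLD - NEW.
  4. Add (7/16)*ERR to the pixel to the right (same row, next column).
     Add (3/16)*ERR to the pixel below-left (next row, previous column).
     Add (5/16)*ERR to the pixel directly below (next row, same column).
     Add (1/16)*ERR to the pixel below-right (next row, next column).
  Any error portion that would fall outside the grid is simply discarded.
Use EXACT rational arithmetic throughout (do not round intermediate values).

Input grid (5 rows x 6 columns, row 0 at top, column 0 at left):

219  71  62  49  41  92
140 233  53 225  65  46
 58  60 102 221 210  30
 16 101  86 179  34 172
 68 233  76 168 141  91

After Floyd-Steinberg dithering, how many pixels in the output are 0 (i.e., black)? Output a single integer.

(0,0): OLD=219 → NEW=255, ERR=-36
(0,1): OLD=221/4 → NEW=0, ERR=221/4
(0,2): OLD=5515/64 → NEW=0, ERR=5515/64
(0,3): OLD=88781/1024 → NEW=0, ERR=88781/1024
(0,4): OLD=1293211/16384 → NEW=0, ERR=1293211/16384
(0,5): OLD=33169725/262144 → NEW=0, ERR=33169725/262144
(1,0): OLD=8903/64 → NEW=255, ERR=-7417/64
(1,1): OLD=109297/512 → NEW=255, ERR=-21263/512
(1,2): OLD=1334789/16384 → NEW=0, ERR=1334789/16384
(1,3): OLD=20179969/65536 → NEW=255, ERR=3468289/65536
(1,4): OLD=595435843/4194304 → NEW=255, ERR=-474111677/4194304
(1,5): OLD=2752866021/67108864 → NEW=0, ERR=2752866021/67108864
(2,0): OLD=114667/8192 → NEW=0, ERR=114667/8192
(2,1): OLD=16037513/262144 → NEW=0, ERR=16037513/262144
(2,2): OLD=677597531/4194304 → NEW=255, ERR=-391949989/4194304
(2,3): OLD=6058316227/33554432 → NEW=255, ERR=-2498063933/33554432
(2,4): OLD=164394079817/1073741824 → NEW=255, ERR=-109410085303/1073741824
(2,5): OLD=-151617829233/17179869184 → NEW=0, ERR=-151617829233/17179869184
(3,0): OLD=133568123/4194304 → NEW=0, ERR=133568123/4194304
(3,1): OLD=3939416351/33554432 → NEW=0, ERR=3939416351/33554432
(3,2): OLD=26313711597/268435456 → NEW=0, ERR=26313711597/268435456
(3,3): OLD=2983720826279/17179869184 → NEW=255, ERR=-1397145815641/17179869184
(3,4): OLD=-5460420459513/137438953472 → NEW=0, ERR=-5460420459513/137438953472
(3,5): OLD=319939852650249/2199023255552 → NEW=255, ERR=-240811077515511/2199023255552
(4,0): OLD=53668195989/536870912 → NEW=0, ERR=53668195989/536870912
(4,1): OLD=2867264429265/8589934592 → NEW=255, ERR=676831108305/8589934592
(4,2): OLD=36612287879843/274877906944 → NEW=255, ERR=-33481578390877/274877906944
(4,3): OLD=386911817796303/4398046511104 → NEW=0, ERR=386911817796303/4398046511104
(4,4): OLD=9954172586205503/70368744177664 → NEW=255, ERR=-7989857179098817/70368744177664
(4,5): OLD=5202383591234649/1125899906842624 → NEW=0, ERR=5202383591234649/1125899906842624
Output grid:
  Row 0: #.....  (5 black, running=5)
  Row 1: ##.##.  (2 black, running=7)
  Row 2: ..###.  (3 black, running=10)
  Row 3: ...#.#  (4 black, running=14)
  Row 4: .##.#.  (3 black, running=17)

Answer: 17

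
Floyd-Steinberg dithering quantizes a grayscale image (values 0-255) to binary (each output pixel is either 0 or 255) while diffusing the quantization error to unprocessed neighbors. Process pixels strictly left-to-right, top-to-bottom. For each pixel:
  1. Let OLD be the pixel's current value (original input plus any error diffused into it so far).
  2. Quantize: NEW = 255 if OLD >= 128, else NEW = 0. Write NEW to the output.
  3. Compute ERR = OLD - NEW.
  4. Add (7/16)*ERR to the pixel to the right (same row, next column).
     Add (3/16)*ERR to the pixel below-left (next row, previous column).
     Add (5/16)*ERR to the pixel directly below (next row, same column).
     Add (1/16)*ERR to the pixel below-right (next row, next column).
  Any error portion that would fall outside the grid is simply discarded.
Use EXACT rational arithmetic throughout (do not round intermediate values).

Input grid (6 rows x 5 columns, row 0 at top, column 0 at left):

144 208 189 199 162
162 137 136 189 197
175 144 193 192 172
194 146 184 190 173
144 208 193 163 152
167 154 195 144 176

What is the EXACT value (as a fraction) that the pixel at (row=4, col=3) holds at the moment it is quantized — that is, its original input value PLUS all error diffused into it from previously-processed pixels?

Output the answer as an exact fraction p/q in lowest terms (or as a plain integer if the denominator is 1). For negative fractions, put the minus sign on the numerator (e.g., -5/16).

(0,0): OLD=144 → NEW=255, ERR=-111
(0,1): OLD=2551/16 → NEW=255, ERR=-1529/16
(0,2): OLD=37681/256 → NEW=255, ERR=-27599/256
(0,3): OLD=621911/4096 → NEW=255, ERR=-422569/4096
(0,4): OLD=7658849/65536 → NEW=0, ERR=7658849/65536
(1,0): OLD=28005/256 → NEW=0, ERR=28005/256
(1,1): OLD=261827/2048 → NEW=0, ERR=261827/2048
(1,2): OLD=8711423/65536 → NEW=255, ERR=-8000257/65536
(1,3): OLD=31071187/262144 → NEW=0, ERR=31071187/262144
(1,4): OLD=1169908761/4194304 → NEW=255, ERR=100361241/4194304
(2,0): OLD=7640081/32768 → NEW=255, ERR=-715759/32768
(2,1): OLD=166035147/1048576 → NEW=255, ERR=-101351733/1048576
(2,2): OLD=2395429665/16777216 → NEW=255, ERR=-1882760415/16777216
(2,3): OLD=47459333587/268435456 → NEW=255, ERR=-20991707693/268435456
(2,4): OLD=655724913669/4294967296 → NEW=255, ERR=-439491746811/4294967296
(3,0): OLD=2836203265/16777216 → NEW=255, ERR=-1441986815/16777216
(3,1): OLD=7487390189/134217728 → NEW=0, ERR=7487390189/134217728
(3,2): OLD=655555445183/4294967296 → NEW=255, ERR=-439661215297/4294967296
(3,3): OLD=812409193831/8589934592 → NEW=0, ERR=812409193831/8589934592
(3,4): OLD=24397151193187/137438953472 → NEW=255, ERR=-10649781942173/137438953472
(4,0): OLD=274020343279/2147483648 → NEW=0, ERR=274020343279/2147483648
(4,1): OLD=17639786126703/68719476736 → NEW=255, ERR=116319559023/68719476736
(4,2): OLD=201178448278881/1099511627776 → NEW=255, ERR=-79197016803999/1099511627776
(4,3): OLD=2464941053935471/17592186044416 → NEW=255, ERR=-2021066387390609/17592186044416
Target (4,3): original=163, with diffused error = 2464941053935471/17592186044416

Answer: 2464941053935471/17592186044416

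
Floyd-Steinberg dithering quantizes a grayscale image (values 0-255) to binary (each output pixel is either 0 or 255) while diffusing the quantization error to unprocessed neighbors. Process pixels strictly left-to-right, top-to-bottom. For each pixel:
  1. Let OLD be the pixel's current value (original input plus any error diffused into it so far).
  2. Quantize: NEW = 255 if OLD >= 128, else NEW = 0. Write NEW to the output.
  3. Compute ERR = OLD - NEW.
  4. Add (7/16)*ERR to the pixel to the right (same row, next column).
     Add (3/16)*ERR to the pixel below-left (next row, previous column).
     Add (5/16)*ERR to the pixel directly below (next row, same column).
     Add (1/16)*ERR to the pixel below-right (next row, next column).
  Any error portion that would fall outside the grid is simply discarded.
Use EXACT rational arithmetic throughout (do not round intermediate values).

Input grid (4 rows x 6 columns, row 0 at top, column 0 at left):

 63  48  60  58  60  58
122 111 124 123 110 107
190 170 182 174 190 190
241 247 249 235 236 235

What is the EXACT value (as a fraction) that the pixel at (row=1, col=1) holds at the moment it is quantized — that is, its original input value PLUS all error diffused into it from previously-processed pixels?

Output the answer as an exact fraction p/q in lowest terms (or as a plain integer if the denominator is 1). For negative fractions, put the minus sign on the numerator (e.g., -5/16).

Answer: 230653/2048

Derivation:
(0,0): OLD=63 → NEW=0, ERR=63
(0,1): OLD=1209/16 → NEW=0, ERR=1209/16
(0,2): OLD=23823/256 → NEW=0, ERR=23823/256
(0,3): OLD=404329/4096 → NEW=0, ERR=404329/4096
(0,4): OLD=6762463/65536 → NEW=0, ERR=6762463/65536
(0,5): OLD=108154649/1048576 → NEW=0, ERR=108154649/1048576
(1,0): OLD=39899/256 → NEW=255, ERR=-25381/256
(1,1): OLD=230653/2048 → NEW=0, ERR=230653/2048
Target (1,1): original=111, with diffused error = 230653/2048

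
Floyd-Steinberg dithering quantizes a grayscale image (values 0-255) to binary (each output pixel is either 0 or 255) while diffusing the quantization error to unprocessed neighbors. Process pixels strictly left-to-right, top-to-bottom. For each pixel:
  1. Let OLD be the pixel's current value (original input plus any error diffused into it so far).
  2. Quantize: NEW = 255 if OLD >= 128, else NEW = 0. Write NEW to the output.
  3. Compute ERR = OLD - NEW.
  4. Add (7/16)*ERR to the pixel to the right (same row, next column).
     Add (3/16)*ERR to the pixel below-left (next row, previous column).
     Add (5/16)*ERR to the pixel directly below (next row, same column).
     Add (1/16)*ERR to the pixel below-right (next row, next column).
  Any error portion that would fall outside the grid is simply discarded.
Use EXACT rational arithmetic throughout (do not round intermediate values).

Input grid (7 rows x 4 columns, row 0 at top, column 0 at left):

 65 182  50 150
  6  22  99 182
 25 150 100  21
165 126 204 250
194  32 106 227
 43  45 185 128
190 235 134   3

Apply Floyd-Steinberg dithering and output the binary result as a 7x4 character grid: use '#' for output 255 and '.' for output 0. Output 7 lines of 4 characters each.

Answer: .#.#
...#
.#..
#.##
#.##
..#.
##..

Derivation:
(0,0): OLD=65 → NEW=0, ERR=65
(0,1): OLD=3367/16 → NEW=255, ERR=-713/16
(0,2): OLD=7809/256 → NEW=0, ERR=7809/256
(0,3): OLD=669063/4096 → NEW=255, ERR=-375417/4096
(1,0): OLD=4597/256 → NEW=0, ERR=4597/256
(1,1): OLD=52659/2048 → NEW=0, ERR=52659/2048
(1,2): OLD=6541231/65536 → NEW=0, ERR=6541231/65536
(1,3): OLD=208595193/1048576 → NEW=255, ERR=-58791687/1048576
(2,0): OLD=1161057/32768 → NEW=0, ERR=1161057/32768
(2,1): OLD=202767163/1048576 → NEW=255, ERR=-64619717/1048576
(2,2): OLD=199908551/2097152 → NEW=0, ERR=199908551/2097152
(2,3): OLD=1725405451/33554432 → NEW=0, ERR=1725405451/33554432
(3,0): OLD=2760150609/16777216 → NEW=255, ERR=-1518039471/16777216
(3,1): OLD=23419280207/268435456 → NEW=0, ERR=23419280207/268435456
(3,2): OLD=1192916845745/4294967296 → NEW=255, ERR=97700185265/4294967296
(3,3): OLD=19377442681943/68719476736 → NEW=255, ERR=1853976114263/68719476736
(4,0): OLD=782038338365/4294967296 → NEW=255, ERR=-313178322115/4294967296
(4,1): OLD=892399934263/34359738368 → NEW=0, ERR=892399934263/34359738368
(4,2): OLD=148415110520919/1099511627776 → NEW=255, ERR=-131960354561961/1099511627776
(4,3): OLD=3243033086717585/17592186044416 → NEW=255, ERR=-1242974354608495/17592186044416
(5,0): OLD=13789566915373/549755813888 → NEW=0, ERR=13789566915373/549755813888
(5,1): OLD=651431584148699/17592186044416 → NEW=0, ERR=651431584148699/17592186044416
(5,2): OLD=1337626534939767/8796093022208 → NEW=255, ERR=-905377185723273/8796093022208
(5,3): OLD=15027278972804295/281474976710656 → NEW=0, ERR=15027278972804295/281474976710656
(6,0): OLD=57640871033930417/281474976710656 → NEW=255, ERR=-14135248027286863/281474976710656
(6,1): OLD=931657751404191207/4503599627370496 → NEW=255, ERR=-216760153575285273/4503599627370496
(6,2): OLD=6708706806840440737/72057594037927936 → NEW=0, ERR=6708706806840440737/72057594037927936
(6,3): OLD=62237779341448071271/1152921504606846976 → NEW=0, ERR=62237779341448071271/1152921504606846976
Row 0: .#.#
Row 1: ...#
Row 2: .#..
Row 3: #.##
Row 4: #.##
Row 5: ..#.
Row 6: ##..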